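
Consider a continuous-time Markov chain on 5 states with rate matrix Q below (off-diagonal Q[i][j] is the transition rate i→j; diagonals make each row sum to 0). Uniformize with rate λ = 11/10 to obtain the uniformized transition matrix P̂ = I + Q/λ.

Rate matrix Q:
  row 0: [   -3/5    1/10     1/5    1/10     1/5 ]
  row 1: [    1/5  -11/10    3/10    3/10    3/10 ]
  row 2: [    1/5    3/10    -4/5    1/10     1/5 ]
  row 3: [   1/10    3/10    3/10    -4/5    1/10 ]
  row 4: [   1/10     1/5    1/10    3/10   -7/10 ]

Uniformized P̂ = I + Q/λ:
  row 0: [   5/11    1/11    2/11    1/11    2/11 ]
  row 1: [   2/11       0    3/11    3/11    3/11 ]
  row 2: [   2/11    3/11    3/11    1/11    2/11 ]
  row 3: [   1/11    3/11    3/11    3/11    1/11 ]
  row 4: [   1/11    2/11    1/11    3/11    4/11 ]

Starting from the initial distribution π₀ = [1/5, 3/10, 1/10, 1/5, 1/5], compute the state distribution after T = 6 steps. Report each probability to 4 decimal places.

t=0: π = [0.2000, 0.3000, 0.1000, 0.2000, 0.2000]
t=1: π = [0.2000, 0.1364, 0.2182, 0.2182, 0.2273]
t=2: π = [0.1959, 0.1785, 0.2132, 0.1967, 0.2157]
t=3: π = [0.1977, 0.1688, 0.2157, 0.1983, 0.2194]
t=4: π = [0.1978, 0.1708, 0.2149, 0.1976, 0.2190]
t=5: π = [0.1979, 0.1703, 0.2149, 0.1977, 0.2192]
t=6: π = [0.1979, 0.1704, 0.2149, 0.1977, 0.2192]

π = [0.1979, 0.1704, 0.2149, 0.1977, 0.2192]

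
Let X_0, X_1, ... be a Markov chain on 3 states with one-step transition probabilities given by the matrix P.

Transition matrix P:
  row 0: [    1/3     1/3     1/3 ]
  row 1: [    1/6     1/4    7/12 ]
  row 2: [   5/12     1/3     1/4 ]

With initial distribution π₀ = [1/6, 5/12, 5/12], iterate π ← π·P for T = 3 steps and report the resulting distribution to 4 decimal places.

t=0: π = [0.1667, 0.4167, 0.4167]
t=1: π = [0.2986, 0.2986, 0.4028]
t=2: π = [0.3171, 0.3084, 0.3744]
t=3: π = [0.3131, 0.3076, 0.3792]

π = [0.3131, 0.3076, 0.3792]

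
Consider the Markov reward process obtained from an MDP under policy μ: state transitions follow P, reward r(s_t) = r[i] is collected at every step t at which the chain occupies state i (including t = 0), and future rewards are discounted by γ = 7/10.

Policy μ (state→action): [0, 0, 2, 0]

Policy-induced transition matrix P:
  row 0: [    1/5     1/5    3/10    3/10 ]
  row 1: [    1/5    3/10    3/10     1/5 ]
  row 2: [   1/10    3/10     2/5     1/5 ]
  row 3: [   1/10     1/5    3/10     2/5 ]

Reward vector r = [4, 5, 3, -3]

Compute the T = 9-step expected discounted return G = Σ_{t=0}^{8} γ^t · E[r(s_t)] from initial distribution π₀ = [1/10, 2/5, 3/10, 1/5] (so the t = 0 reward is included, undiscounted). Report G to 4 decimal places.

t=0: π = [0.1000, 0.4000, 0.3000, 0.2000], E[r] = 2.7000, γ^t·E[r] = 2.700000, running G = 2.700000
t=1: π = [0.1500, 0.2700, 0.3300, 0.2500], E[r] = 2.1900, γ^t·E[r] = 1.533000, running G = 4.233000
t=2: π = [0.1420, 0.2600, 0.3330, 0.2650], E[r] = 2.0720, γ^t·E[r] = 1.015280, running G = 5.248280
t=3: π = [0.1402, 0.2593, 0.3333, 0.2672], E[r] = 2.0556, γ^t·E[r] = 0.705071, running G = 5.953351
t=4: π = [0.1400, 0.2593, 0.3333, 0.2675], E[r] = 2.0537, γ^t·E[r] = 0.493096, running G = 6.446447
t=5: π = [0.1399, 0.2593, 0.3333, 0.2675], E[r] = 2.0535, γ^t·E[r] = 0.345135, running G = 6.791581
t=6: π = [0.1399, 0.2593, 0.3333, 0.2675], E[r] = 2.0535, γ^t·E[r] = 0.241592, running G = 7.033173
t=7: π = [0.1399, 0.2593, 0.3333, 0.2675], E[r] = 2.0535, γ^t·E[r] = 0.169114, running G = 7.202288
t=8: π = [0.1399, 0.2593, 0.3333, 0.2675], E[r] = 2.0535, γ^t·E[r] = 0.118380, running G = 7.320668

G = 7.3207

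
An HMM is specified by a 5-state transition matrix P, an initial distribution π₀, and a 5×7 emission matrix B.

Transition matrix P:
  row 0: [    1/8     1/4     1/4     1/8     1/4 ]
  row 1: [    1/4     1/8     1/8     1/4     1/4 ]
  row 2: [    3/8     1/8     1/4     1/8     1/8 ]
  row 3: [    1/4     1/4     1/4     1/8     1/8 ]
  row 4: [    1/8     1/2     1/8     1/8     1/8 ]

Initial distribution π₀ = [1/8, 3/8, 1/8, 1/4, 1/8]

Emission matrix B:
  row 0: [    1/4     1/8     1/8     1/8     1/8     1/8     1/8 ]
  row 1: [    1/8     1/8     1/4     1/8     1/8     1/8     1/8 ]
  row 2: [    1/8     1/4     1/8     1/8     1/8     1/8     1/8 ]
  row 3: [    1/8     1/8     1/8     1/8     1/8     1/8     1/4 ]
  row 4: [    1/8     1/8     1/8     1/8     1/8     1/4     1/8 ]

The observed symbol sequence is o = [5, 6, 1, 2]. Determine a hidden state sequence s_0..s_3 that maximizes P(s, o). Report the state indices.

t=0: δ = [1.562e-02, 4.688e-02, 1.562e-02, 3.125e-02, 3.125e-02]  (obs o_0=5)
t=1: δ = [1.465e-03, 1.953e-03, 9.766e-04, 2.930e-03, 1.465e-03]  ψ = [1, 4, 3, 1, 1]  (obs o_1=6)
t=2: δ = [9.155e-05, 9.155e-05, 1.831e-04, 6.104e-05, 6.104e-05]  ψ = [3, 3, 3, 1, 1]  (obs o_2=1)
t=3: δ = [8.583e-06, 7.629e-06, 5.722e-06, 2.861e-06, 2.861e-06]  ψ = [2, 4, 2, 1, 0]  (obs o_3=2)
backtrack: best end state = 0; path = [1, 3, 2, 0]

path = [1, 3, 2, 0]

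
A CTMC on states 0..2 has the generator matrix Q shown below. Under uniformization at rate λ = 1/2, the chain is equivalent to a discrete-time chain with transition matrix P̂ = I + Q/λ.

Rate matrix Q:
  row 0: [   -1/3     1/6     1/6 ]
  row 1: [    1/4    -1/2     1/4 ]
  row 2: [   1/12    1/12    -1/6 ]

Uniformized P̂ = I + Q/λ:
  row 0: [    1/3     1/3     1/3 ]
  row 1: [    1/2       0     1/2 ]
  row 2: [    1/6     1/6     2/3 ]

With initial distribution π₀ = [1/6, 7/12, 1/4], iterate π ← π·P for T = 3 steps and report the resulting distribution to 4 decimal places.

t=0: π = [0.1667, 0.5833, 0.2500]
t=1: π = [0.3889, 0.0972, 0.5139]
t=2: π = [0.2639, 0.2153, 0.5208]
t=3: π = [0.2824, 0.1748, 0.5428]

π = [0.2824, 0.1748, 0.5428]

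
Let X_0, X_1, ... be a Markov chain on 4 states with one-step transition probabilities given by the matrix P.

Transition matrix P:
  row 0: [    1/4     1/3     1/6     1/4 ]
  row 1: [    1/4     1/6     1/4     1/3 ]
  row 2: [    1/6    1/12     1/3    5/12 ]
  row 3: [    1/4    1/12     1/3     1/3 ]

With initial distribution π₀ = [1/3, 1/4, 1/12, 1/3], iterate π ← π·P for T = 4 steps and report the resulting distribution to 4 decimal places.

π = [0.2265, 0.1529, 0.2827, 0.3379]

t=0: π = [0.3333, 0.2500, 0.0833, 0.3333]
t=1: π = [0.2431, 0.1875, 0.2569, 0.3125]
t=2: π = [0.2286, 0.1597, 0.2772, 0.3345]
t=3: π = [0.2269, 0.1538, 0.2819, 0.3374]
t=4: π = [0.2265, 0.1529, 0.2827, 0.3379]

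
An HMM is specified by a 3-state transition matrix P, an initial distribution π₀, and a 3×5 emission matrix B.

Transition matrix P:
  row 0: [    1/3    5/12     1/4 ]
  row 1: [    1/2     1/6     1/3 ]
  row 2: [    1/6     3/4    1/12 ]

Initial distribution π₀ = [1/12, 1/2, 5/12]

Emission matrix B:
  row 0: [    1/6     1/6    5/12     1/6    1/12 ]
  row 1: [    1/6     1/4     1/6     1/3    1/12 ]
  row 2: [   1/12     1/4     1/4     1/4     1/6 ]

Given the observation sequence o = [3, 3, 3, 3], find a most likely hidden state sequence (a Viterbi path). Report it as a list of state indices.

t=0: δ = [1.389e-02, 1.667e-01, 1.042e-01]  (obs o_0=3)
t=1: δ = [1.389e-02, 2.604e-02, 1.389e-02]  ψ = [1, 2, 1]  (obs o_1=3)
t=2: δ = [2.170e-03, 3.472e-03, 2.170e-03]  ψ = [1, 2, 1]  (obs o_2=3)
t=3: δ = [2.894e-04, 5.425e-04, 2.894e-04]  ψ = [1, 2, 1]  (obs o_3=3)
backtrack: best end state = 1; path = [2, 1, 2, 1]

path = [2, 1, 2, 1]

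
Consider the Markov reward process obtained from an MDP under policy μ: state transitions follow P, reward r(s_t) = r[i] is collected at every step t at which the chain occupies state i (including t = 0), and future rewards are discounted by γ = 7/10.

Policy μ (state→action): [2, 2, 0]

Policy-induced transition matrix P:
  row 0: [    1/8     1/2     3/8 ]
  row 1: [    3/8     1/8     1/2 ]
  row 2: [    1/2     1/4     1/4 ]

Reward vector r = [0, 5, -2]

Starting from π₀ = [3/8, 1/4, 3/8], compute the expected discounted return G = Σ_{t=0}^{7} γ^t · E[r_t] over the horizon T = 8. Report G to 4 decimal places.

t=0: π = [0.3750, 0.2500, 0.3750], E[r] = 0.5000, γ^t·E[r] = 0.500000, running G = 0.500000
t=1: π = [0.3281, 0.3125, 0.3594], E[r] = 0.8438, γ^t·E[r] = 0.590625, running G = 1.090625
t=2: π = [0.3379, 0.2930, 0.3691], E[r] = 0.7266, γ^t·E[r] = 0.356016, running G = 1.446641
t=3: π = [0.3367, 0.2979, 0.3655], E[r] = 0.7583, γ^t·E[r] = 0.260097, running G = 1.706738
t=4: π = [0.3365, 0.2969, 0.3665], E[r] = 0.7516, γ^t·E[r] = 0.180456, running G = 1.887194
t=5: π = [0.3367, 0.2970, 0.3663], E[r] = 0.7525, γ^t·E[r] = 0.126467, running G = 2.013660
t=6: π = [0.3366, 0.2970, 0.3663], E[r] = 0.7526, γ^t·E[r] = 0.088537, running G = 2.102197
t=7: π = [0.3366, 0.2970, 0.3663], E[r] = 0.7524, γ^t·E[r] = 0.061967, running G = 2.164164

G = 2.1642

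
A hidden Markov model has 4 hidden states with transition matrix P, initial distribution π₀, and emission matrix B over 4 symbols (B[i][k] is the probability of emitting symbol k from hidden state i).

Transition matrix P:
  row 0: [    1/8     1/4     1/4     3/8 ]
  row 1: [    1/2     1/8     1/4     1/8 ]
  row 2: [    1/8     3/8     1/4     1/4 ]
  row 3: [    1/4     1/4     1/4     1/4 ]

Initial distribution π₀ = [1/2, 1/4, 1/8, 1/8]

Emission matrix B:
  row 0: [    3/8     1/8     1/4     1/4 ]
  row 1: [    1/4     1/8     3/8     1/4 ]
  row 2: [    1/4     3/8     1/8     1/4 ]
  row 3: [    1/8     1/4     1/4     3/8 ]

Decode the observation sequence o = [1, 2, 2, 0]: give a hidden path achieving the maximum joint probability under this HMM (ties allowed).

t=0: δ = [6.250e-02, 3.125e-02, 4.688e-02, 3.125e-02]  (obs o_0=1)
t=1: δ = [3.906e-03, 6.592e-03, 1.953e-03, 5.859e-03]  ψ = [1, 2, 0, 0]  (obs o_1=2)
t=2: δ = [8.240e-04, 5.493e-04, 2.060e-04, 3.662e-04]  ψ = [1, 3, 1, 0]  (obs o_2=2)
t=3: δ = [1.030e-04, 5.150e-05, 5.150e-05, 3.862e-05]  ψ = [1, 0, 0, 0]  (obs o_3=0)
backtrack: best end state = 0; path = [0, 3, 1, 0]

path = [0, 3, 1, 0]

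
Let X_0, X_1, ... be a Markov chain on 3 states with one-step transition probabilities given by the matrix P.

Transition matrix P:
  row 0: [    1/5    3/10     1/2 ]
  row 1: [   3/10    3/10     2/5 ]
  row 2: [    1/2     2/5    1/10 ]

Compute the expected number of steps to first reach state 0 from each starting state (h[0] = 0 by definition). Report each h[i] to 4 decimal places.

First-step conditioning: h[0] = 0; for i ≠ 0, h[i] = 1 + Σ_k P[i][k]·h[k].
  h[1] = 1 + 3/10·h[1] + 2/5·h[2]
  h[2] = 1 + 2/5·h[1] + 1/10·h[2]
Solving the 2×2 linear system over states ≠ 0 gives exactly h = [0, 130/47, 110/47] (h[0] = 0 is the target).

h = [0.0000, 2.7660, 2.3404]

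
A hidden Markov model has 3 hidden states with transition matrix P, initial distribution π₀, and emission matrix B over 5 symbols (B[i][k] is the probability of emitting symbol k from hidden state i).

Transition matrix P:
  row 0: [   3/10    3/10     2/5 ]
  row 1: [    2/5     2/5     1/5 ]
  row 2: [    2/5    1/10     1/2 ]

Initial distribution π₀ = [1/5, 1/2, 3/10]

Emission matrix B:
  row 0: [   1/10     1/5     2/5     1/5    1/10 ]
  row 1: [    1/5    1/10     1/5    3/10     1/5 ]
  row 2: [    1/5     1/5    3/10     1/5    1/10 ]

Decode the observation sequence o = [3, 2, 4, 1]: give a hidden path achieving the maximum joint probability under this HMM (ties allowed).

path = [1, 0, 1, 0]

t=0: δ = [4.000e-02, 1.500e-01, 6.000e-02]  (obs o_0=3)
t=1: δ = [2.400e-02, 1.200e-02, 9.000e-03]  ψ = [1, 1, 1]  (obs o_1=2)
t=2: δ = [7.200e-04, 1.440e-03, 9.600e-04]  ψ = [0, 0, 0]  (obs o_2=4)
t=3: δ = [1.152e-04, 5.760e-05, 9.600e-05]  ψ = [1, 1, 2]  (obs o_3=1)
backtrack: best end state = 0; path = [1, 0, 1, 0]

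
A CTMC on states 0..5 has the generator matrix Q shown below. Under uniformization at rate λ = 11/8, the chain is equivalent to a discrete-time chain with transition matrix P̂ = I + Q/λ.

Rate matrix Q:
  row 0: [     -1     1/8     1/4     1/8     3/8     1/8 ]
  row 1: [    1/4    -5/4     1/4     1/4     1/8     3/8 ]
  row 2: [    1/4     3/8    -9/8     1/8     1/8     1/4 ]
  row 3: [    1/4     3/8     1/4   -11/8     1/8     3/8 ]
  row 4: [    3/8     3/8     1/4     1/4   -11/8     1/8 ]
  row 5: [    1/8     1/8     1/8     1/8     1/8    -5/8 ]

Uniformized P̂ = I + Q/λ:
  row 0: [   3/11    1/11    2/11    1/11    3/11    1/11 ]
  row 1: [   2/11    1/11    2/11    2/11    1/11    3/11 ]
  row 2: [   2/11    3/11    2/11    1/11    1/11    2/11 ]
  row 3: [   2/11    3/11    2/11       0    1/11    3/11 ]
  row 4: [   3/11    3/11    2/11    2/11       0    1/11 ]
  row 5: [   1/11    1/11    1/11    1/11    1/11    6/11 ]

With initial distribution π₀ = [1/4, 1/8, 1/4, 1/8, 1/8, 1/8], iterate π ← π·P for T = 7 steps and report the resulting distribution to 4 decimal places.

π = [0.1833, 0.1594, 0.1563, 0.1061, 0.1139, 0.2810]

t=0: π = [0.2500, 0.1250, 0.2500, 0.1250, 0.1250, 0.1250]
t=1: π = [0.2045, 0.1818, 0.1705, 0.1023, 0.1250, 0.2159]
t=2: π = [0.1921, 0.1632, 0.1622, 0.1095, 0.1167, 0.2562]
t=3: π = [0.1866, 0.1615, 0.1585, 0.1064, 0.1152, 0.2717]
t=4: π = [0.1846, 0.1600, 0.1571, 0.1064, 0.1144, 0.2775]
t=5: π = [0.1838, 0.1596, 0.1566, 0.1062, 0.1141, 0.2798]
t=6: π = [0.1835, 0.1594, 0.1564, 0.1061, 0.1140, 0.2806]
t=7: π = [0.1833, 0.1594, 0.1563, 0.1061, 0.1139, 0.2810]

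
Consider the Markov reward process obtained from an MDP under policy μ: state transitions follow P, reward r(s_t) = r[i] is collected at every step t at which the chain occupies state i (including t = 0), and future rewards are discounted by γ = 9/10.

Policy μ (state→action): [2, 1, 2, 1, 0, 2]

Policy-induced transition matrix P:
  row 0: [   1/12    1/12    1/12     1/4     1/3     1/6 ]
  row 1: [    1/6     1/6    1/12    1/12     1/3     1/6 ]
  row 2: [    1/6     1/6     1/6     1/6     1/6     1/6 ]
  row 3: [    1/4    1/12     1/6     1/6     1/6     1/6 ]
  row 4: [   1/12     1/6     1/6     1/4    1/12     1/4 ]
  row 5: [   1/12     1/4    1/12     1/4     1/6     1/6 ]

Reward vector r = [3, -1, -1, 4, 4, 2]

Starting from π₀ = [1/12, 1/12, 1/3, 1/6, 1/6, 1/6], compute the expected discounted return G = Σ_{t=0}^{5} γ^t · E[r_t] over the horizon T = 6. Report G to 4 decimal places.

G = 9.1281

t=0: π = [0.0833, 0.0833, 0.3333, 0.1667, 0.1667, 0.1667], E[r] = 1.5000, γ^t·E[r] = 1.500000, running G = 1.500000
t=1: π = [0.1458, 0.1597, 0.1389, 0.1944, 0.1806, 0.1806], E[r] = 2.0000, γ^t·E[r] = 1.800000, running G = 3.300000
t=2: π = [0.1406, 0.1534, 0.1262, 0.1956, 0.2025, 0.1817], E[r] = 2.0984, γ^t·E[r] = 1.699688, running G = 4.999688
t=3: π = [0.1392, 0.1538, 0.1270, 0.1976, 0.1988, 0.1835], E[r] = 2.0896, γ^t·E[r] = 1.523320, running G = 6.523008
t=4: π = [0.1397, 0.1539, 0.1270, 0.1973, 0.1989, 0.1832], E[r] = 2.0896, γ^t·E[r] = 1.371015, running G = 7.894022
t=5: π = [0.1396, 0.1539, 0.1269, 0.1973, 0.1990, 0.1832], E[r] = 2.0900, γ^t·E[r] = 1.234095, running G = 9.128117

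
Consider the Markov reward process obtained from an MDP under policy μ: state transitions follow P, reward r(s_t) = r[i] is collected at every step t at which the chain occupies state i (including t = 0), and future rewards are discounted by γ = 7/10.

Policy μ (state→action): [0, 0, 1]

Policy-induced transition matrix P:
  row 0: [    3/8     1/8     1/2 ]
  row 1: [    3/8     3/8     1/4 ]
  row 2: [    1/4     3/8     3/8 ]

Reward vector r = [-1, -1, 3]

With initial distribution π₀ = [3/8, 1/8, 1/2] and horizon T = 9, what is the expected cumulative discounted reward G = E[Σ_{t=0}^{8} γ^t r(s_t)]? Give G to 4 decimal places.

G = 2.2107

t=0: π = [0.3750, 0.1250, 0.5000], E[r] = 1.0000, γ^t·E[r] = 1.000000, running G = 1.000000
t=1: π = [0.3125, 0.2813, 0.4063], E[r] = 0.6250, γ^t·E[r] = 0.437500, running G = 1.437500
t=2: π = [0.3242, 0.2969, 0.3789], E[r] = 0.5156, γ^t·E[r] = 0.252656, running G = 1.690156
t=3: π = [0.3276, 0.2939, 0.3784], E[r] = 0.5137, γ^t·E[r] = 0.176189, running G = 1.866346
t=4: π = [0.3277, 0.2931, 0.3792], E[r] = 0.5168, γ^t·E[r] = 0.124095, running G = 1.990440
t=5: π = [0.3276, 0.2931, 0.3793], E[r] = 0.5173, γ^t·E[r] = 0.086943, running G = 2.077384
t=6: π = [0.3276, 0.2931, 0.3793], E[r] = 0.5173, γ^t·E[r] = 0.060855, running G = 2.138239
t=7: π = [0.3276, 0.2931, 0.3793], E[r] = 0.5172, γ^t·E[r] = 0.042597, running G = 2.180836
t=8: π = [0.3276, 0.2931, 0.3793], E[r] = 0.5172, γ^t·E[r] = 0.029818, running G = 2.210654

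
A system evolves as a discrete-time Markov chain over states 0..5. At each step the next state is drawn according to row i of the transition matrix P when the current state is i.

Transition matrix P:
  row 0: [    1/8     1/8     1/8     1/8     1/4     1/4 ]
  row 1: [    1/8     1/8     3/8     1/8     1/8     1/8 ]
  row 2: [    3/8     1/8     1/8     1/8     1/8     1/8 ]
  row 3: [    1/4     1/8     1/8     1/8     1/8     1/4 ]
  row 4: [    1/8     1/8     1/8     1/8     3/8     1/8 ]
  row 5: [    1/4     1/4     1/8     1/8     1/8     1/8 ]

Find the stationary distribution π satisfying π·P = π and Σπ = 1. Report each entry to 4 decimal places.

Balance equations π_j = Σ_i π_i·P[i][j]:
  π_0 = 1/8·π_0 + 1/8·π_1 + 3/8·π_2 + 1/4·π_3 + 1/8·π_4 + 1/4·π_5
  π_1 = 1/8·π_0 + 1/8·π_1 + 1/8·π_2 + 1/8·π_3 + 1/8·π_4 + 1/4·π_5
  π_2 = 1/8·π_0 + 3/8·π_1 + 1/8·π_2 + 1/8·π_3 + 1/8·π_4 + 1/8·π_5
  π_3 = 1/8·π_0 + 1/8·π_1 + 1/8·π_2 + 1/8·π_3 + 1/8·π_4 + 1/8·π_5
  π_4 = 1/4·π_0 + 1/8·π_1 + 1/8·π_2 + 1/8·π_3 + 3/8·π_4 + 1/8·π_5
  normalize: π_0 + π_1 + π_2 + π_3 + π_4 + π_5 = 1
Solving the linear system gives exactly π = [1625/8056, 587/4028, 2601/16112, 1/8, 3227/16112, 167/1007].

π = [0.2017, 0.1457, 0.1614, 0.1250, 0.2003, 0.1658]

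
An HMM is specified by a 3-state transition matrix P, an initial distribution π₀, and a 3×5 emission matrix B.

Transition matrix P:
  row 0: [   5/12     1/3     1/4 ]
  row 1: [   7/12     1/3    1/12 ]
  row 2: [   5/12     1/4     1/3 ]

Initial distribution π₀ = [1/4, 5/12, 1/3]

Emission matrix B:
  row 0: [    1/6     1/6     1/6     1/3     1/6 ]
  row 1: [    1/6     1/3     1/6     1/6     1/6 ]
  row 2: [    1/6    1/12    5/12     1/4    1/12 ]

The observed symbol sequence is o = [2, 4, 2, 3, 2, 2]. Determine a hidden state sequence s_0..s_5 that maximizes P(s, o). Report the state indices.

t=0: δ = [4.167e-02, 6.944e-02, 1.389e-01]  (obs o_0=2)
t=1: δ = [9.645e-03, 5.787e-03, 3.858e-03]  ψ = [2, 2, 2]  (obs o_1=4)
t=2: δ = [6.698e-04, 5.358e-04, 1.005e-03]  ψ = [0, 0, 0]  (obs o_2=2)
t=3: δ = [1.395e-04, 4.186e-05, 8.372e-05]  ψ = [2, 2, 2]  (obs o_3=3)
t=4: δ = [9.690e-06, 7.752e-06, 1.454e-05]  ψ = [0, 0, 0]  (obs o_4=2)
t=5: δ = [1.009e-06, 6.056e-07, 2.019e-06]  ψ = [2, 2, 2]  (obs o_5=2)
backtrack: best end state = 2; path = [2, 0, 2, 0, 2, 2]

path = [2, 0, 2, 0, 2, 2]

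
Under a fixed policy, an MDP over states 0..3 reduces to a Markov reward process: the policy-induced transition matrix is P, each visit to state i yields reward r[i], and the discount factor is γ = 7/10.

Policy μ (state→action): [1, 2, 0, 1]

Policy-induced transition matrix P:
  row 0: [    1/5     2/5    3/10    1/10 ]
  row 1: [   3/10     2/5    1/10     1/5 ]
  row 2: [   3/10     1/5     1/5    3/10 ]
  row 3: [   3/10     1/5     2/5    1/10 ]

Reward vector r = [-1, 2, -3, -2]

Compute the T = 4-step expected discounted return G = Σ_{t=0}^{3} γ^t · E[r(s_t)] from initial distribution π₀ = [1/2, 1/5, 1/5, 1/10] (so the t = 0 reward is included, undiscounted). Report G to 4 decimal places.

G = -1.9144

t=0: π = [0.5000, 0.2000, 0.2000, 0.1000], E[r] = -0.9000, γ^t·E[r] = -0.900000, running G = -0.900000
t=1: π = [0.2500, 0.3400, 0.2500, 0.1600], E[r] = -0.6400, γ^t·E[r] = -0.448000, running G = -1.348000
t=2: π = [0.2750, 0.3180, 0.2230, 0.1840], E[r] = -0.6760, γ^t·E[r] = -0.331240, running G = -1.679240
t=3: π = [0.2725, 0.3186, 0.2325, 0.1764], E[r] = -0.6856, γ^t·E[r] = -0.235161, running G = -1.914401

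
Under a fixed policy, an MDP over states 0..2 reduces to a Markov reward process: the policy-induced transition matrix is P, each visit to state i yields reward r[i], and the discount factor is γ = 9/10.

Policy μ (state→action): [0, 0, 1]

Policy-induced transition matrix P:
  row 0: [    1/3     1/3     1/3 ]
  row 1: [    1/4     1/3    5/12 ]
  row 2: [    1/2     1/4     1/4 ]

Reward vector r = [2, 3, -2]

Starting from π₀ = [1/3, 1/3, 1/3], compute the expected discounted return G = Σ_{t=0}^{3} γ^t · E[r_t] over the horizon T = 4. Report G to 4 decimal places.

t=0: π = [0.3333, 0.3333, 0.3333], E[r] = 1.0000, γ^t·E[r] = 1.000000, running G = 1.000000
t=1: π = [0.3611, 0.3056, 0.3333], E[r] = 0.9722, γ^t·E[r] = 0.875000, running G = 1.875000
t=2: π = [0.3634, 0.3056, 0.3310], E[r] = 0.9815, γ^t·E[r] = 0.795000, running G = 2.670000
t=3: π = [0.3630, 0.3057, 0.3312], E[r] = 0.9809, γ^t·E[r] = 0.715078, running G = 3.385078

G = 3.3851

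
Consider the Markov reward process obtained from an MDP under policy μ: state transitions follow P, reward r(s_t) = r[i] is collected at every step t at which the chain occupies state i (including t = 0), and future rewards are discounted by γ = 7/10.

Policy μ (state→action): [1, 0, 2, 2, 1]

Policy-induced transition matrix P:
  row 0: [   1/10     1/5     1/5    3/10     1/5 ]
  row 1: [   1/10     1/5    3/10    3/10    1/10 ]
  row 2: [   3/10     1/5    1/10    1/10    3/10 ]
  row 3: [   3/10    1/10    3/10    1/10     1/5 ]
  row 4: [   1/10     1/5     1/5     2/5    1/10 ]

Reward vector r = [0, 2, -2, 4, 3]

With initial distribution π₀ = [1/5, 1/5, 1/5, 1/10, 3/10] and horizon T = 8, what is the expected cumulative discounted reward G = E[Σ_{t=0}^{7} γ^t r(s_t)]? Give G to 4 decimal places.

t=0: π = [0.2000, 0.2000, 0.2000, 0.1000, 0.3000], E[r] = 1.3000, γ^t·E[r] = 1.300000, running G = 1.300000
t=1: π = [0.1600, 0.1900, 0.2100, 0.2700, 0.1700], E[r] = 1.5500, γ^t·E[r] = 1.085000, running G = 2.385000
t=2: π = [0.1960, 0.1730, 0.2250, 0.2210, 0.1850], E[r] = 1.3350, γ^t·E[r] = 0.654150, running G = 3.039150
t=3: π = [0.1892, 0.1779, 0.2169, 0.2293, 0.1867], E[r] = 1.3993, γ^t·E[r] = 0.479960, running G = 3.519110
t=4: π = [0.1892, 0.1771, 0.2190, 0.2294, 0.1852], E[r] = 1.3895, γ^t·E[r] = 0.333617, running G = 3.852726
t=5: π = [0.1897, 0.1771, 0.2187, 0.2288, 0.1857], E[r] = 1.3890, γ^t·E[r] = 0.233443, running G = 4.086169
t=6: π = [0.1895, 0.1771, 0.2187, 0.2291, 0.1856], E[r] = 1.3898, γ^t·E[r] = 0.163511, running G = 4.249680
t=7: π = [0.1896, 0.1771, 0.2187, 0.2290, 0.1856], E[r] = 1.3895, γ^t·E[r] = 0.114433, running G = 4.364113

G = 4.3641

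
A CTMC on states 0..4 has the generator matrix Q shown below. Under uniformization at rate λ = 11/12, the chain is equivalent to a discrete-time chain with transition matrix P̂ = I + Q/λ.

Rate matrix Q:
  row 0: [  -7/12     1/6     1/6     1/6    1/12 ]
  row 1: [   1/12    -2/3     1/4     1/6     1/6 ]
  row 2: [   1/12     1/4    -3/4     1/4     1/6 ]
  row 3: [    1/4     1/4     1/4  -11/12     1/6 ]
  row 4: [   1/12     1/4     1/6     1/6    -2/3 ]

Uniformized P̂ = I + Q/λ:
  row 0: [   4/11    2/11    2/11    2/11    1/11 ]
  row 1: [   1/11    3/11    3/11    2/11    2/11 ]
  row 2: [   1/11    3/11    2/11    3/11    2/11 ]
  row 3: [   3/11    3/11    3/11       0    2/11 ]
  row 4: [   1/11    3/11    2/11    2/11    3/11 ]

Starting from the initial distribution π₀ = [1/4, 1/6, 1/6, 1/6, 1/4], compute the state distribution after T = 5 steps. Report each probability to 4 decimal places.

π = [0.1678, 0.2574, 0.2207, 0.1708, 0.1832]

t=0: π = [0.2500, 0.1667, 0.1667, 0.1667, 0.2500]
t=1: π = [0.1894, 0.2500, 0.2121, 0.1667, 0.1818]
t=2: π = [0.1729, 0.2555, 0.2197, 0.1708, 0.1811]
t=3: π = [0.1691, 0.2570, 0.2206, 0.1707, 0.1826]
t=4: π = [0.1681, 0.2574, 0.2207, 0.1708, 0.1830]
t=5: π = [0.1678, 0.2574, 0.2207, 0.1708, 0.1832]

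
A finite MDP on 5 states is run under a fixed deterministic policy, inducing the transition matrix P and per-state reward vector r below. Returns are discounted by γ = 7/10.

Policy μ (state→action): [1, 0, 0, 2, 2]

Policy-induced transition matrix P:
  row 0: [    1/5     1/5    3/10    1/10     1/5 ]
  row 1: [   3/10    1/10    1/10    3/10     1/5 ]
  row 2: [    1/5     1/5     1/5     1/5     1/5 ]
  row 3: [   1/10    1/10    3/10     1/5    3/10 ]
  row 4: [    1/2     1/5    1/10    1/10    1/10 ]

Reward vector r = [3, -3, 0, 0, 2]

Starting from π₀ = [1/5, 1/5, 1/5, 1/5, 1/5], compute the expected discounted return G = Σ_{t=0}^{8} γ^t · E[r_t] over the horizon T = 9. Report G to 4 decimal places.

t=0: π = [0.2000, 0.2000, 0.2000, 0.2000, 0.2000], E[r] = 0.4000, γ^t·E[r] = 0.400000, running G = 0.400000
t=1: π = [0.2600, 0.1600, 0.2000, 0.1800, 0.2000], E[r] = 0.7000, γ^t·E[r] = 0.490000, running G = 0.890000
t=2: π = [0.2580, 0.1660, 0.2080, 0.1700, 0.1980], E[r] = 0.6720, γ^t·E[r] = 0.329280, running G = 1.219280
t=3: π = [0.2590, 0.1664, 0.2064, 0.1710, 0.1972], E[r] = 0.6722, γ^t·E[r] = 0.230565, running G = 1.449845
t=4: π = [0.2587, 0.1663, 0.2066, 0.1710, 0.1974], E[r] = 0.6721, γ^t·E[r] = 0.161366, running G = 1.611211
t=5: π = [0.2587, 0.1663, 0.2066, 0.1710, 0.1974], E[r] = 0.6721, γ^t·E[r] = 0.112964, running G = 1.724175
t=6: π = [0.2587, 0.1663, 0.2066, 0.1710, 0.1974], E[r] = 0.6721, γ^t·E[r] = 0.079074, running G = 1.803250
t=7: π = [0.2587, 0.1663, 0.2066, 0.1710, 0.1974], E[r] = 0.6721, γ^t·E[r] = 0.055352, running G = 1.858602
t=8: π = [0.2587, 0.1663, 0.2066, 0.1710, 0.1974], E[r] = 0.6721, γ^t·E[r] = 0.038746, running G = 1.897348

G = 1.8973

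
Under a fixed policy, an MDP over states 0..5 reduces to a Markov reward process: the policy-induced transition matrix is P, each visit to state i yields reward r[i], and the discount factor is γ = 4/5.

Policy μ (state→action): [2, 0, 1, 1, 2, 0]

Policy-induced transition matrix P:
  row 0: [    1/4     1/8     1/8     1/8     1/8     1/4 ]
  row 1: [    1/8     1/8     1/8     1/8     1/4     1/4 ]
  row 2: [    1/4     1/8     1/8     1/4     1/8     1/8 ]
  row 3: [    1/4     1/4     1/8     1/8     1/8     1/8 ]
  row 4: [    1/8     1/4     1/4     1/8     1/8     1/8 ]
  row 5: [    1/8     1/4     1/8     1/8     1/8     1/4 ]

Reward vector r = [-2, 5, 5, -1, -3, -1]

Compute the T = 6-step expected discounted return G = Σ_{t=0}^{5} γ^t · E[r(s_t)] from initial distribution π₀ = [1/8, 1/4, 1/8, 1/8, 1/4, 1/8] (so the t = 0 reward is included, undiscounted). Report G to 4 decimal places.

t=0: π = [0.1250, 0.2500, 0.1250, 0.1250, 0.2500, 0.1250], E[r] = 0.6250, γ^t·E[r] = 0.625000, running G = 0.625000
t=1: π = [0.1719, 0.1875, 0.1563, 0.1406, 0.1563, 0.1875], E[r] = 0.5781, γ^t·E[r] = 0.462500, running G = 1.087500
t=2: π = [0.1836, 0.1855, 0.1445, 0.1445, 0.1484, 0.1934], E[r] = 0.5000, γ^t·E[r] = 0.320000, running G = 1.407500
t=3: π = [0.1841, 0.1858, 0.1436, 0.1431, 0.1482, 0.1953], E[r] = 0.4956, γ^t·E[r] = 0.253750, running G = 1.661250
t=4: π = [0.1838, 0.1858, 0.1435, 0.1429, 0.1482, 0.1956], E[r] = 0.4958, γ^t·E[r] = 0.203075, running G = 1.864325
t=5: π = [0.1838, 0.1859, 0.1435, 0.1429, 0.1482, 0.1957], E[r] = 0.4960, γ^t·E[r] = 0.162541, running G = 2.026866

G = 2.0269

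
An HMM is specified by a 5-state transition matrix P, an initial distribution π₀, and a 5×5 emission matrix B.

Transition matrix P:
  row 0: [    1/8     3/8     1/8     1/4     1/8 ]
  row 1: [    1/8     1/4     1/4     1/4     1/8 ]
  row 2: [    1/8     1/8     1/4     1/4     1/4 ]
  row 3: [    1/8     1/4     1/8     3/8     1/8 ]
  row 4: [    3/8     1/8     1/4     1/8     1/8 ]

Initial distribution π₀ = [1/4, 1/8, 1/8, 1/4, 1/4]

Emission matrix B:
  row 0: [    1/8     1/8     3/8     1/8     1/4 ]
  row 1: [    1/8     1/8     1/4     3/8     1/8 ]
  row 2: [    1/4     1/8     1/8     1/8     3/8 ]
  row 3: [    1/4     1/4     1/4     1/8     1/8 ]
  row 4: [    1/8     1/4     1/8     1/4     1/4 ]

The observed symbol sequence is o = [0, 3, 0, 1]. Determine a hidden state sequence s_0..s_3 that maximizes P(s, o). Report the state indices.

path = [3, 1, 3, 3]

t=0: δ = [3.125e-02, 1.562e-02, 3.125e-02, 6.250e-02, 3.125e-02]  (obs o_0=0)
t=1: δ = [1.465e-03, 5.859e-03, 9.766e-04, 2.930e-03, 1.953e-03]  ψ = [4, 3, 2, 3, 2]  (obs o_1=3)
t=2: δ = [9.155e-05, 1.831e-04, 3.662e-04, 3.662e-04, 9.155e-05]  ψ = [1, 1, 1, 1, 1]  (obs o_2=0)
t=3: δ = [5.722e-06, 1.144e-05, 1.144e-05, 3.433e-05, 2.289e-05]  ψ = [2, 3, 2, 3, 2]  (obs o_3=1)
backtrack: best end state = 3; path = [3, 1, 3, 3]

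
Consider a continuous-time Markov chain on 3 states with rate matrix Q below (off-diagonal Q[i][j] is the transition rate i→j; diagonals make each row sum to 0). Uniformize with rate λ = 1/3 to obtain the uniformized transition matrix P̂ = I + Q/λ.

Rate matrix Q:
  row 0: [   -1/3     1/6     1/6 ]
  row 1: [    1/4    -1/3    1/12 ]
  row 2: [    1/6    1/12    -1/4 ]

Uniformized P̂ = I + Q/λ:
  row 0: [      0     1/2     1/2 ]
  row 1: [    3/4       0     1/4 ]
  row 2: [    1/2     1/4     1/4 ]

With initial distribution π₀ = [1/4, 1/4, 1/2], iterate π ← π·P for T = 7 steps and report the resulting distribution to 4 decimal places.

t=0: π = [0.2500, 0.2500, 0.5000]
t=1: π = [0.4375, 0.2500, 0.3125]
t=2: π = [0.3438, 0.2969, 0.3594]
t=3: π = [0.4023, 0.2617, 0.3359]
t=4: π = [0.3643, 0.2852, 0.3506]
t=5: π = [0.3892, 0.2698, 0.3411]
t=6: π = [0.3729, 0.2798, 0.3473]
t=7: π = [0.3835, 0.2733, 0.3432]

π = [0.3835, 0.2733, 0.3432]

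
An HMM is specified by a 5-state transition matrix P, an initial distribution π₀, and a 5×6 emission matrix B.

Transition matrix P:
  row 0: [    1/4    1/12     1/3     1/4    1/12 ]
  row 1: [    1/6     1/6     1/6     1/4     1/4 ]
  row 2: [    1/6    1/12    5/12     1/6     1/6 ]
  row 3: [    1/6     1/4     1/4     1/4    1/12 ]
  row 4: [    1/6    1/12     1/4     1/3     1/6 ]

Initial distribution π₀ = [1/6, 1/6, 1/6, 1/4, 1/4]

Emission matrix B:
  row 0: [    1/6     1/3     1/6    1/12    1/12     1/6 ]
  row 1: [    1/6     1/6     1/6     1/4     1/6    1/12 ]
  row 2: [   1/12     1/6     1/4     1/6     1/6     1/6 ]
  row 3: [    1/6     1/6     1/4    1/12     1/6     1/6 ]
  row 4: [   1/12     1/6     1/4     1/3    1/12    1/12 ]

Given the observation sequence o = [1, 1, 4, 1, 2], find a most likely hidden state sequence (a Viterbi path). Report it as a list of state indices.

t=0: δ = [5.556e-02, 2.778e-02, 2.778e-02, 4.167e-02, 4.167e-02]  (obs o_0=1)
t=1: δ = [4.630e-03, 1.736e-03, 3.086e-03, 2.315e-03, 1.157e-03]  ψ = [0, 3, 0, 0, 1]  (obs o_1=1)
t=2: δ = [9.645e-05, 9.645e-05, 2.572e-04, 1.929e-04, 4.287e-05]  ψ = [0, 3, 0, 0, 2]  (obs o_2=4)
t=3: δ = [1.429e-05, 8.038e-06, 1.786e-05, 8.038e-06, 7.144e-06]  ψ = [2, 3, 2, 3, 2]  (obs o_3=1)
t=4: δ = [5.954e-07, 3.349e-07, 1.861e-06, 8.931e-07, 7.442e-07]  ψ = [0, 3, 2, 0, 2]  (obs o_4=2)
backtrack: best end state = 2; path = [0, 0, 2, 2, 2]

path = [0, 0, 2, 2, 2]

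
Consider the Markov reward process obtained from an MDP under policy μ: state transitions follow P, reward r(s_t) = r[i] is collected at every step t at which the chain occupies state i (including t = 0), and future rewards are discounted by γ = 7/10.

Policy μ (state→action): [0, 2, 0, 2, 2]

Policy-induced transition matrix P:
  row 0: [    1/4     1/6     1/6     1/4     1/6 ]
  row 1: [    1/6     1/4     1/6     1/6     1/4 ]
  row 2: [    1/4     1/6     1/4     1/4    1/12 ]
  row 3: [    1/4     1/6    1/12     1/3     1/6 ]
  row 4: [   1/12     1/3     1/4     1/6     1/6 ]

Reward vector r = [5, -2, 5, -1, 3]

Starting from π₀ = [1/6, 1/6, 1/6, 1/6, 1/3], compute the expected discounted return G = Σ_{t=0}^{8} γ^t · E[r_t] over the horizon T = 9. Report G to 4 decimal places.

t=0: π = [0.1667, 0.1667, 0.1667, 0.1667, 0.3333], E[r] = 2.1667, γ^t·E[r] = 2.166667, running G = 2.166667
t=1: π = [0.1806, 0.2361, 0.1944, 0.2222, 0.1667], E[r] = 1.6806, γ^t·E[r] = 1.176389, running G = 3.343056
t=2: π = [0.2025, 0.2141, 0.1782, 0.2350, 0.1701], E[r] = 1.7512, γ^t·E[r] = 0.858067, running G = 4.201123
t=3: π = [0.2038, 0.2129, 0.1761, 0.2376, 0.1697], E[r] = 1.7453, γ^t·E[r] = 0.598629, running G = 4.799752
t=4: π = [0.2040, 0.2127, 0.1757, 0.2379, 0.1697], E[r] = 1.7443, γ^t·E[r] = 0.418795, running G = 5.218547
t=5: π = [0.2040, 0.2127, 0.1756, 0.2380, 0.1697], E[r] = 1.7440, γ^t·E[r] = 0.293114, running G = 5.511661
t=6: π = [0.2040, 0.2127, 0.1756, 0.2380, 0.1698], E[r] = 1.7440, γ^t·E[r] = 0.205175, running G = 5.716835
t=7: π = [0.2040, 0.2127, 0.1756, 0.2380, 0.1698], E[r] = 1.7439, γ^t·E[r] = 0.143622, running G = 5.860457
t=8: π = [0.2040, 0.2127, 0.1756, 0.2380, 0.1698], E[r] = 1.7439, γ^t·E[r] = 0.100535, running G = 5.960992

G = 5.9610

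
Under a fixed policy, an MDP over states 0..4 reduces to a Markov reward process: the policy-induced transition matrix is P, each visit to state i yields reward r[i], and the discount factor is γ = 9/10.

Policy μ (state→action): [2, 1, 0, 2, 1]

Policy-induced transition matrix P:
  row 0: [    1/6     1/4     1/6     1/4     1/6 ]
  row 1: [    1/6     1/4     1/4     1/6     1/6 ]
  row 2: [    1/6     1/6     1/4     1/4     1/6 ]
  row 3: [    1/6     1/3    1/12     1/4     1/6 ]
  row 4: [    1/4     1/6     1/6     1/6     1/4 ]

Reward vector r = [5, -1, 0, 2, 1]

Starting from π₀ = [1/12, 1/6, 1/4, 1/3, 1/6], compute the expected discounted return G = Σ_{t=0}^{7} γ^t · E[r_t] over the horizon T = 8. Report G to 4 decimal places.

G = 7.1086

t=0: π = [0.0833, 0.1667, 0.2500, 0.3333, 0.1667], E[r] = 1.0833, γ^t·E[r] = 1.083333, running G = 1.083333
t=1: π = [0.1806, 0.2431, 0.1736, 0.2222, 0.1806], E[r] = 1.2847, γ^t·E[r] = 1.156250, running G = 2.239583
t=2: π = [0.1817, 0.2390, 0.1829, 0.2147, 0.1817], E[r] = 1.2807, γ^t·E[r] = 1.037344, running G = 3.276927
t=3: π = [0.1818, 0.2375, 0.1839, 0.2149, 0.1818], E[r] = 1.2832, γ^t·E[r] = 0.935473, running G = 4.212400
t=4: π = [0.1818, 0.2374, 0.1839, 0.2151, 0.1818], E[r] = 1.2836, γ^t·E[r] = 0.842160, running G = 5.054560
t=5: π = [0.1818, 0.2374, 0.1839, 0.2151, 0.1818], E[r] = 1.2836, γ^t·E[r] = 0.757945, running G = 5.812505
t=6: π = [0.1818, 0.2374, 0.1839, 0.2151, 0.1818], E[r] = 1.2836, γ^t·E[r] = 0.682148, running G = 6.494653
t=7: π = [0.1818, 0.2374, 0.1839, 0.2151, 0.1818], E[r] = 1.2836, γ^t·E[r] = 0.613933, running G = 7.108586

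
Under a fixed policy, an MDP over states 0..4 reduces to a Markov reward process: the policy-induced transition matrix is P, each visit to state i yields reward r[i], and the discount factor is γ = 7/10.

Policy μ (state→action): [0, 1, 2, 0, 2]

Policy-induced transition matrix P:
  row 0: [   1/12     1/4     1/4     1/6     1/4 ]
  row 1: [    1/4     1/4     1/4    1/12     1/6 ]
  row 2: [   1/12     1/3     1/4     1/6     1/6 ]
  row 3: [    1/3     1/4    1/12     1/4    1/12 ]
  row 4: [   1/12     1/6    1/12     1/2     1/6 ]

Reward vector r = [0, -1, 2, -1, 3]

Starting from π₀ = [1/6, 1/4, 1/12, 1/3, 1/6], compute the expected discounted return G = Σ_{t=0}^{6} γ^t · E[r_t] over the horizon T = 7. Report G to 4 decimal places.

G = 0.8443

t=0: π = [0.1667, 0.2500, 0.0833, 0.3333, 0.1667], E[r] = 0.0833, γ^t·E[r] = 0.083333, running G = 0.083333
t=1: π = [0.2083, 0.2431, 0.1667, 0.2292, 0.1528], E[r] = 0.3194, γ^t·E[r] = 0.223611, running G = 0.306944
t=2: π = [0.1811, 0.2512, 0.1863, 0.2164, 0.1649], E[r] = 0.3999, γ^t·E[r] = 0.195943, running G = 0.502888
t=3: π = [0.1793, 0.2518, 0.1864, 0.2188, 0.1637], E[r] = 0.3935, γ^t·E[r] = 0.134977, running G = 0.637865
t=4: π = [0.1800, 0.2519, 0.1863, 0.2185, 0.1634], E[r] = 0.3923, γ^t·E[r] = 0.094183, running G = 0.732047
t=5: π = [0.1799, 0.2519, 0.1864, 0.2183, 0.1635], E[r] = 0.3928, γ^t·E[r] = 0.066024, running G = 0.798071
t=6: π = [0.1799, 0.2519, 0.1864, 0.2184, 0.1635], E[r] = 0.3929, γ^t·E[r] = 0.046221, running G = 0.844292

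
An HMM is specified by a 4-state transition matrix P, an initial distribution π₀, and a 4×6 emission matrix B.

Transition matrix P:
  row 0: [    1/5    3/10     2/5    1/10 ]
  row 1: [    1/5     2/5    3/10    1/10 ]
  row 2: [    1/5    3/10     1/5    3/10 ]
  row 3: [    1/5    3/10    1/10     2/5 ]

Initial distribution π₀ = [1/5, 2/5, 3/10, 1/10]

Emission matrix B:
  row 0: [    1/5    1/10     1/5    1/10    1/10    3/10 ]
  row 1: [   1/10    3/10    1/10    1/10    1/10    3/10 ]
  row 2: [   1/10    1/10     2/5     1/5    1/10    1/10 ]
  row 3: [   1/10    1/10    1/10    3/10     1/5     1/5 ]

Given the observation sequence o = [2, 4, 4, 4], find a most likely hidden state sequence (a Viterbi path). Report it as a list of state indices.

t=0: δ = [4.000e-02, 4.000e-02, 1.200e-01, 1.000e-02]  (obs o_0=2)
t=1: δ = [2.400e-03, 3.600e-03, 2.400e-03, 7.200e-03]  ψ = [2, 2, 2, 2]  (obs o_1=4)
t=2: δ = [1.440e-04, 2.160e-04, 1.080e-04, 5.760e-04]  ψ = [3, 3, 1, 3]  (obs o_2=4)
t=3: δ = [1.152e-05, 1.728e-05, 6.480e-06, 4.608e-05]  ψ = [3, 3, 1, 3]  (obs o_3=4)
backtrack: best end state = 3; path = [2, 3, 3, 3]

path = [2, 3, 3, 3]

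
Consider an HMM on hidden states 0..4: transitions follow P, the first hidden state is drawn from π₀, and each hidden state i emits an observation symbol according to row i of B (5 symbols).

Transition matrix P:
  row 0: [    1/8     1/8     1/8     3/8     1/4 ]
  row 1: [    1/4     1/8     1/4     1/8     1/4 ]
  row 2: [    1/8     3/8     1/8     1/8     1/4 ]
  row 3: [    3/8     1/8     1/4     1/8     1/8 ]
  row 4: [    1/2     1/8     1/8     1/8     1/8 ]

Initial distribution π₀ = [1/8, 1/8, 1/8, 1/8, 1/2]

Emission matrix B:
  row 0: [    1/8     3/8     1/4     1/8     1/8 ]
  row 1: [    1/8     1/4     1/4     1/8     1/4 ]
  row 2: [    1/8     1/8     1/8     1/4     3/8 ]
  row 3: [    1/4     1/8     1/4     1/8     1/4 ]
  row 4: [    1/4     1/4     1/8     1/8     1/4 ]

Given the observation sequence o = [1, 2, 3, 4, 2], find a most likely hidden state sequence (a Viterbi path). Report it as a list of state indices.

path = [4, 0, 3, 2, 1]

t=0: δ = [4.688e-02, 3.125e-02, 1.562e-02, 1.562e-02, 1.250e-01]  (obs o_0=1)
t=1: δ = [1.562e-02, 3.906e-03, 1.953e-03, 4.395e-03, 1.953e-03]  ψ = [4, 4, 4, 0, 4]  (obs o_1=2)
t=2: δ = [2.441e-04, 2.441e-04, 4.883e-04, 7.324e-04, 4.883e-04]  ψ = [0, 0, 0, 0, 0]  (obs o_2=3)
t=3: δ = [3.433e-05, 4.578e-05, 6.866e-05, 2.289e-05, 3.052e-05]  ψ = [3, 2, 3, 0, 2]  (obs o_3=4)
t=4: δ = [3.815e-06, 6.437e-06, 1.431e-06, 3.219e-06, 2.146e-06]  ψ = [4, 2, 1, 0, 2]  (obs o_4=2)
backtrack: best end state = 1; path = [4, 0, 3, 2, 1]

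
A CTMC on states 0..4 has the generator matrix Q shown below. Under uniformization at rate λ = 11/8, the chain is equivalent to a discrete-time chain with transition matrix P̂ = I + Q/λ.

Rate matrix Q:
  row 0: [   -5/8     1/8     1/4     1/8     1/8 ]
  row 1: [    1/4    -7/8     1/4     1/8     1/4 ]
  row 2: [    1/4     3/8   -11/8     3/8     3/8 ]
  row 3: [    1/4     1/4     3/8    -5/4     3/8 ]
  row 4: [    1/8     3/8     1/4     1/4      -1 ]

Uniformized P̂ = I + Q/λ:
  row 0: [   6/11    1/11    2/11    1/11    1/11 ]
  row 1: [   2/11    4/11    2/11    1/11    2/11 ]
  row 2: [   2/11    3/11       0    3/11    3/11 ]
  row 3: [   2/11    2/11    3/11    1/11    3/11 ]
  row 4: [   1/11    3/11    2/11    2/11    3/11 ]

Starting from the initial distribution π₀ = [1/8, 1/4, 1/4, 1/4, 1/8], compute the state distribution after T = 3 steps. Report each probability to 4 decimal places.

t=0: π = [0.1250, 0.2500, 0.2500, 0.2500, 0.1250]
t=1: π = [0.2159, 0.2500, 0.1591, 0.1477, 0.2273]
t=2: π = [0.2397, 0.2428, 0.1663, 0.1405, 0.2107]
t=3: π = [0.2498, 0.2384, 0.1644, 0.1403, 0.2071]

π = [0.2498, 0.2384, 0.1644, 0.1403, 0.2071]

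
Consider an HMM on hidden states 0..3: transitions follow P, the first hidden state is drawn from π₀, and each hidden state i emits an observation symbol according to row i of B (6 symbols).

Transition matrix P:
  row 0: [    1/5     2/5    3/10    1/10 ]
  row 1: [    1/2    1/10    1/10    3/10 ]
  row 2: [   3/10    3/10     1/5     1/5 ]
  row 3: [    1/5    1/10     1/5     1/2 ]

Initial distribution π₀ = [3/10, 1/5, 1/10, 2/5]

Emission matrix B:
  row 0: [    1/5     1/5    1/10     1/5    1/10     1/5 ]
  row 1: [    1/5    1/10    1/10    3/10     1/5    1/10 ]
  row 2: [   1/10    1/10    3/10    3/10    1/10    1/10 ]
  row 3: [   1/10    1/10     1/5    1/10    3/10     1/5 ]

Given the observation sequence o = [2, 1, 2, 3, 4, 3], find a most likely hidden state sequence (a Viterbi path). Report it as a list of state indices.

t=0: δ = [3.000e-02, 2.000e-02, 3.000e-02, 8.000e-02]  (obs o_0=2)
t=1: δ = [3.200e-03, 1.200e-03, 1.600e-03, 4.000e-03]  ψ = [3, 0, 3, 3]  (obs o_1=1)
t=2: δ = [8.000e-05, 1.280e-04, 2.880e-04, 4.000e-04]  ψ = [3, 0, 0, 3]  (obs o_2=2)
t=3: δ = [1.728e-05, 2.592e-05, 2.400e-05, 2.000e-05]  ψ = [2, 2, 3, 3]  (obs o_3=3)
t=4: δ = [1.296e-06, 1.440e-06, 5.184e-07, 3.000e-06]  ψ = [1, 2, 0, 3]  (obs o_4=4)
t=5: δ = [1.440e-07, 1.555e-07, 1.800e-07, 1.500e-07]  ψ = [1, 0, 3, 3]  (obs o_5=3)
backtrack: best end state = 2; path = [3, 3, 3, 3, 3, 2]

path = [3, 3, 3, 3, 3, 2]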